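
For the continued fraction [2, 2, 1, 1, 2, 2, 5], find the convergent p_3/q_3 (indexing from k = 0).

12/5

Using pₖ = aₖpₖ₋₁ + pₖ₋₂, qₖ = aₖqₖ₋₁ + qₖ₋₂ (with p₋₁=1, p₋₂=0, q₋₁=0, q₋₂=1):
  k=0: a=2, p=2, q=1
  k=1: a=2, p=5, q=2
  k=2: a=1, p=7, q=3
  k=3: a=1, p=12, q=5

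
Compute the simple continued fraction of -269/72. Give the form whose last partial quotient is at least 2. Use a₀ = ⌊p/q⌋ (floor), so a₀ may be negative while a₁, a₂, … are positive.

[-4; 3, 1, 3, 1, 3]

-269 = -4*72 + 19
72 = 3*19 + 15
19 = 1*15 + 4
15 = 3*4 + 3
4 = 1*3 + 1
3 = 3*1 + 0  (stop)
So -269/72 = [-4; 3, 1, 3, 1, 3].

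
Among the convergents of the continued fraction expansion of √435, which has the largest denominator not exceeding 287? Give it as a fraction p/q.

5965/286

√435 = [20; 1, 5, 1, 40, …] (period length 4).
Convergents:
  p_0/q_0 = 20/1
  p_1/q_1 = 21/1
  p_2/q_2 = 125/6
  p_3/q_3 = 146/7
  p_4/q_4 = 5965/286
  p_5/q_5 = 6111/293
q_4 = 286 ≤ 287 < 293 = q_5, so the answer is 5965/286.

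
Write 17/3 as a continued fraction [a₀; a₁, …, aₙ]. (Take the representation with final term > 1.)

17 = 5·3 + 2
3 = 1·2 + 1
2 = 2·1 + 0  (stop)
So 17/3 = [5; 1, 2].

[5; 1, 2]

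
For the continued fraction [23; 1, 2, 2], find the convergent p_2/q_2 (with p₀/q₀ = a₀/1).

71/3

Using pₖ = aₖpₖ₋₁ + pₖ₋₂, qₖ = aₖqₖ₋₁ + qₖ₋₂ (with p₋₁=1, p₋₂=0, q₋₁=0, q₋₂=1):
  k=0: a=23, p=23, q=1
  k=1: a=1, p=24, q=1
  k=2: a=2, p=71, q=3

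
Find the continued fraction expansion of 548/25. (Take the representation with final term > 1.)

[21; 1, 11, 2]

548 = 21*25 + 23
25 = 1*23 + 2
23 = 11*2 + 1
2 = 2*1 + 0  (stop)
So 548/25 = [21; 1, 11, 2].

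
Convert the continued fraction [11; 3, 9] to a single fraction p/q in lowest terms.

317/28

Using pₖ = aₖpₖ₋₁ + pₖ₋₂ and qₖ = aₖqₖ₋₁ + qₖ₋₂:
  k=0: a=11, p=11, q=1
  k=1: a=3, p=34, q=3
  k=2: a=9, p=317, q=28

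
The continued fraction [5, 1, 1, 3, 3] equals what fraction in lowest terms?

128/23

Fold from the inside: start with 3/1.
  3 + 1/3 = 10/3
  1 + 3/10 = 13/10
  1 + 10/13 = 23/13
  5 + 13/23 = 128/23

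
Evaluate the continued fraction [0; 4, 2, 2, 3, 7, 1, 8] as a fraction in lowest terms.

Using pₖ = aₖpₖ₋₁ + pₖ₋₂ and qₖ = aₖqₖ₋₁ + qₖ₋₂:
  k=0: a=0, p=0, q=1
  k=1: a=4, p=1, q=4
  k=2: a=2, p=2, q=9
  k=3: a=2, p=5, q=22
  k=4: a=3, p=17, q=75
  k=5: a=7, p=124, q=547
  k=6: a=1, p=141, q=622
  k=7: a=8, p=1252, q=5523

1252/5523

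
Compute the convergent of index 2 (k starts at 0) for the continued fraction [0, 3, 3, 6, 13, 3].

3/10

Using pₖ = aₖpₖ₋₁ + pₖ₋₂, qₖ = aₖqₖ₋₁ + qₖ₋₂ (with p₋₁=1, p₋₂=0, q₋₁=0, q₋₂=1):
  k=0: a=0, p=0, q=1
  k=1: a=3, p=1, q=3
  k=2: a=3, p=3, q=10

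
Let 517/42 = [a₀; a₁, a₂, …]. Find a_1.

3

517 = 12·42 + 13   →  a_0 = 12
42 = 3·13 + 3   →  a_1 = 3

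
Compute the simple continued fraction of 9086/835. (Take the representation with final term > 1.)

9086 = 10·835 + 736
835 = 1·736 + 99
736 = 7·99 + 43
99 = 2·43 + 13
43 = 3·13 + 4
13 = 3·4 + 1
4 = 4·1 + 0  (stop)
So 9086/835 = [10; 1, 7, 2, 3, 3, 4].

[10; 1, 7, 2, 3, 3, 4]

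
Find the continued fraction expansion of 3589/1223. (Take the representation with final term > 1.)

[2; 1, 14, 3, 2, 11]

3589 = 2×1223 + 1143
1223 = 1×1143 + 80
1143 = 14×80 + 23
80 = 3×23 + 11
23 = 2×11 + 1
11 = 11×1 + 0  (stop)
So 3589/1223 = [2; 1, 14, 3, 2, 11].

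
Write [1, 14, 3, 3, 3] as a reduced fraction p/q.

Using pₖ = aₖpₖ₋₁ + pₖ₋₂ and qₖ = aₖqₖ₋₁ + qₖ₋₂:
  k=0: a=1, p=1, q=1
  k=1: a=14, p=15, q=14
  k=2: a=3, p=46, q=43
  k=3: a=3, p=153, q=143
  k=4: a=3, p=505, q=472

505/472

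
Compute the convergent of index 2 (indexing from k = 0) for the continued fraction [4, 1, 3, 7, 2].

Using pₖ = aₖpₖ₋₁ + pₖ₋₂, qₖ = aₖqₖ₋₁ + qₖ₋₂ (with p₋₁=1, p₋₂=0, q₋₁=0, q₋₂=1):
  k=0: a=4, p=4, q=1
  k=1: a=1, p=5, q=1
  k=2: a=3, p=19, q=4

19/4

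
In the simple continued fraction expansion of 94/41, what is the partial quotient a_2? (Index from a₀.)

2

94 = 2·41 + 12   →  a_0 = 2
41 = 3·12 + 5   →  a_1 = 3
12 = 2·5 + 2   →  a_2 = 2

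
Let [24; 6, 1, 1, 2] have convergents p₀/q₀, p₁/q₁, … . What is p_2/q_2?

Using pₖ = aₖpₖ₋₁ + pₖ₋₂, qₖ = aₖqₖ₋₁ + qₖ₋₂ (with p₋₁=1, p₋₂=0, q₋₁=0, q₋₂=1):
  k=0: a=24, p=24, q=1
  k=1: a=6, p=145, q=6
  k=2: a=1, p=169, q=7

169/7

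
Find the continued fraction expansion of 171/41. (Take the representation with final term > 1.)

[4; 5, 1, 6]

171 = 4×41 + 7
41 = 5×7 + 6
7 = 1×6 + 1
6 = 6×1 + 0  (stop)
So 171/41 = [4; 5, 1, 6].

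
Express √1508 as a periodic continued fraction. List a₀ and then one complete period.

a₀ = ⌊√1508⌋ = 38.
With m₀=0, d₀=1 and mₖ₊₁ = dₖaₖ − mₖ, dₖ₊₁ = (n − mₖ₊₁²)/dₖ, aₖ₊₁ = ⌊(a₀+mₖ₊₁)/dₖ₊₁⌋:
  k=1: m=38, d=64, a=1
  k=2: m=26, d=13, a=4
  k=3: m=26, d=64, a=1
  k=4: m=38, d=1, a=76
d=1 and a=2a₀=76 at k=4, so the next step gives (m, d) = (38, 64) again — its k=1 value — and the period has length 4.

[38; 1, 4, 1, 76]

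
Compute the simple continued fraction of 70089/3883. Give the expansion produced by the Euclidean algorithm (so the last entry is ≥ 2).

70089 = 18*3883 + 195
3883 = 19*195 + 178
195 = 1*178 + 17
178 = 10*17 + 8
17 = 2*8 + 1
8 = 8*1 + 0  (stop)
So 70089/3883 = [18; 19, 1, 10, 2, 8].

[18; 19, 1, 10, 2, 8]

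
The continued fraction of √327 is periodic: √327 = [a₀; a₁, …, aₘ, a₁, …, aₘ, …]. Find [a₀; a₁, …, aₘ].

[18; 12, 36]

a₀ = ⌊√327⌋ = 18.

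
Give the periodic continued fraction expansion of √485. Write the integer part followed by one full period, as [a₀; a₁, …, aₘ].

a₀ = ⌊√485⌋ = 22.
With m₀=0, d₀=1 and mₖ₊₁ = dₖaₖ − mₖ, dₖ₊₁ = (n − mₖ₊₁²)/dₖ, aₖ₊₁ = ⌊(a₀+mₖ₊₁)/dₖ₊₁⌋:
  k=1: m=22, d=1, a=44
d=1 and a=2a₀=44 at k=1, so the next step gives (m, d) = (22, 1) again — its k=1 value — and the period has length 1.

[22; 44]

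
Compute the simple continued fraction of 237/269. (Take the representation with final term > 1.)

237 = 0×269 + 237
269 = 1×237 + 32
237 = 7×32 + 13
32 = 2×13 + 6
13 = 2×6 + 1
6 = 6×1 + 0  (stop)
So 237/269 = [0; 1, 7, 2, 2, 6].

[0; 1, 7, 2, 2, 6]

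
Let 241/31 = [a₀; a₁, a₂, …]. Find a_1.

1

241 = 7·31 + 24   →  a_0 = 7
31 = 1·24 + 7   →  a_1 = 1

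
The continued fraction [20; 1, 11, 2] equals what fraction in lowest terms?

523/25

Fold from the inside: start with 2/1.
  11 + 1/2 = 23/2
  1 + 2/23 = 25/23
  20 + 23/25 = 523/25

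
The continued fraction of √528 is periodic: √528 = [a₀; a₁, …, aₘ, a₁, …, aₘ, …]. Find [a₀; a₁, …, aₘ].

a₀ = ⌊√528⌋ = 22.
With m₀=0, d₀=1 and mₖ₊₁ = dₖaₖ − mₖ, dₖ₊₁ = (n − mₖ₊₁²)/dₖ, aₖ₊₁ = ⌊(a₀+mₖ₊₁)/dₖ₊₁⌋:
  k=1: m=22, d=44, a=1
  k=2: m=22, d=1, a=44
d=1 and a=2a₀=44 at k=2, so the next step gives (m, d) = (22, 44) again — its k=1 value — and the period has length 2.

[22; 1, 44]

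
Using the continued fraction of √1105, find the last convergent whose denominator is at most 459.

6881/207

√1105 = [33; 4, 7, 7, 4, 66, …] (period length 5).
Convergents:
  p_0/q_0 = 33/1
  p_1/q_1 = 133/4
  p_2/q_2 = 964/29
  p_3/q_3 = 6881/207
  p_4/q_4 = 28488/857
q_3 = 207 ≤ 459 < 857 = q_4, so the answer is 6881/207.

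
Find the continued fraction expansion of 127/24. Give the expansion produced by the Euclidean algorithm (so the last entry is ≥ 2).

127 = 5×24 + 7
24 = 3×7 + 3
7 = 2×3 + 1
3 = 3×1 + 0  (stop)
So 127/24 = [5; 3, 2, 3].

[5; 3, 2, 3]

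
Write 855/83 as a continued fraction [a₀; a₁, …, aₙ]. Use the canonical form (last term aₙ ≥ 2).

[10; 3, 3, 8]

855 = 10·83 + 25
83 = 3·25 + 8
25 = 3·8 + 1
8 = 8·1 + 0  (stop)
So 855/83 = [10; 3, 3, 8].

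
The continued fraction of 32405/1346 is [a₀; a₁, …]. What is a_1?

13

32405 = 24·1346 + 101   →  a_0 = 24
1346 = 13·101 + 33   →  a_1 = 13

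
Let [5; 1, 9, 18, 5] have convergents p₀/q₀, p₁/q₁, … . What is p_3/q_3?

1068/181

Using pₖ = aₖpₖ₋₁ + pₖ₋₂, qₖ = aₖqₖ₋₁ + qₖ₋₂ (with p₋₁=1, p₋₂=0, q₋₁=0, q₋₂=1):
  k=0: a=5, p=5, q=1
  k=1: a=1, p=6, q=1
  k=2: a=9, p=59, q=10
  k=3: a=18, p=1068, q=181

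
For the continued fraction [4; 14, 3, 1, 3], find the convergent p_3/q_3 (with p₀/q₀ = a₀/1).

Using pₖ = aₖpₖ₋₁ + pₖ₋₂, qₖ = aₖqₖ₋₁ + qₖ₋₂ (with p₋₁=1, p₋₂=0, q₋₁=0, q₋₂=1):
  k=0: a=4, p=4, q=1
  k=1: a=14, p=57, q=14
  k=2: a=3, p=175, q=43
  k=3: a=1, p=232, q=57

232/57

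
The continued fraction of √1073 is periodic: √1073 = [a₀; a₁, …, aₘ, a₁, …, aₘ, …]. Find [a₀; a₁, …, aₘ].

a₀ = ⌊√1073⌋ = 32.
With m₀=0, d₀=1 and mₖ₊₁ = dₖaₖ − mₖ, dₖ₊₁ = (n − mₖ₊₁²)/dₖ, aₖ₊₁ = ⌊(a₀+mₖ₊₁)/dₖ₊₁⌋:
  k=1: m=32, d=49, a=1
  k=2: m=17, d=16, a=3
  k=3: m=31, d=7, a=9
  k=4: m=32, d=7, a=9
  k=5: m=31, d=16, a=3
  k=6: m=17, d=49, a=1
  k=7: m=32, d=1, a=64
d=1 and a=2a₀=64 at k=7, so the next step gives (m, d) = (32, 49) again — its k=1 value — and the period has length 7.

[32; 1, 3, 9, 9, 3, 1, 64]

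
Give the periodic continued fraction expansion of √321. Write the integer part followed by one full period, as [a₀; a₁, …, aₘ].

a₀ = ⌊√321⌋ = 17.

[17; 1, 10, 1, 34]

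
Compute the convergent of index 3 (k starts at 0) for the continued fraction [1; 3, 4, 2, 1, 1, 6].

38/29

Using pₖ = aₖpₖ₋₁ + pₖ₋₂, qₖ = aₖqₖ₋₁ + qₖ₋₂ (with p₋₁=1, p₋₂=0, q₋₁=0, q₋₂=1):
  k=0: a=1, p=1, q=1
  k=1: a=3, p=4, q=3
  k=2: a=4, p=17, q=13
  k=3: a=2, p=38, q=29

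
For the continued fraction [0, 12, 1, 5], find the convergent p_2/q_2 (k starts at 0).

1/13

Using pₖ = aₖpₖ₋₁ + pₖ₋₂, qₖ = aₖqₖ₋₁ + qₖ₋₂ (with p₋₁=1, p₋₂=0, q₋₁=0, q₋₂=1):
  k=0: a=0, p=0, q=1
  k=1: a=12, p=1, q=12
  k=2: a=1, p=1, q=13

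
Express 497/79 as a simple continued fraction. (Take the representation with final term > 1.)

497 = 6·79 + 23
79 = 3·23 + 10
23 = 2·10 + 3
10 = 3·3 + 1
3 = 3·1 + 0  (stop)
So 497/79 = [6; 3, 2, 3, 3].

[6; 3, 2, 3, 3]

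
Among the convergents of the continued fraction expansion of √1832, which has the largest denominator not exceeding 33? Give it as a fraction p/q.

√1832 = [42; 1, 4, 21, 4, 1, 84, …] (period length 6).
Convergents:
  p_0/q_0 = 42/1
  p_1/q_1 = 43/1
  p_2/q_2 = 214/5
  p_3/q_3 = 4537/106
q_2 = 5 ≤ 33 < 106 = q_3, so the answer is 214/5.

214/5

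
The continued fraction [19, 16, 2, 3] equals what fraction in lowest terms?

Fold from the inside: start with 3/1.
  2 + 1/3 = 7/3
  16 + 3/7 = 115/7
  19 + 7/115 = 2192/115

2192/115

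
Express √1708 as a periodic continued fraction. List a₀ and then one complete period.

[41; 3, 20, 3, 82]

a₀ = ⌊√1708⌋ = 41.
With m₀=0, d₀=1 and mₖ₊₁ = dₖaₖ − mₖ, dₖ₊₁ = (n − mₖ₊₁²)/dₖ, aₖ₊₁ = ⌊(a₀+mₖ₊₁)/dₖ₊₁⌋:
  k=1: m=41, d=27, a=3
  k=2: m=40, d=4, a=20
  k=3: m=40, d=27, a=3
  k=4: m=41, d=1, a=82
d=1 and a=2a₀=82 at k=4, so the next step gives (m, d) = (41, 27) again — its k=1 value — and the period has length 4.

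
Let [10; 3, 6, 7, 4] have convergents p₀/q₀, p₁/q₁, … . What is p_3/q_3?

1403/136

Using pₖ = aₖpₖ₋₁ + pₖ₋₂, qₖ = aₖqₖ₋₁ + qₖ₋₂ (with p₋₁=1, p₋₂=0, q₋₁=0, q₋₂=1):
  k=0: a=10, p=10, q=1
  k=1: a=3, p=31, q=3
  k=2: a=6, p=196, q=19
  k=3: a=7, p=1403, q=136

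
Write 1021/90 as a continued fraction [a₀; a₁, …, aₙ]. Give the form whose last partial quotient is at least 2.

[11; 2, 1, 9, 3]

1021 = 11·90 + 31
90 = 2·31 + 28
31 = 1·28 + 3
28 = 9·3 + 1
3 = 3·1 + 0  (stop)
So 1021/90 = [11; 2, 1, 9, 3].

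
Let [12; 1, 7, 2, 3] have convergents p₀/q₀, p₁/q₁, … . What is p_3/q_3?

Using pₖ = aₖpₖ₋₁ + pₖ₋₂, qₖ = aₖqₖ₋₁ + qₖ₋₂ (with p₋₁=1, p₋₂=0, q₋₁=0, q₋₂=1):
  k=0: a=12, p=12, q=1
  k=1: a=1, p=13, q=1
  k=2: a=7, p=103, q=8
  k=3: a=2, p=219, q=17

219/17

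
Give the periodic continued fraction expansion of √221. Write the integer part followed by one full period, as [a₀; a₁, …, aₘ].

a₀ = ⌊√221⌋ = 14.
With m₀=0, d₀=1 and mₖ₊₁ = dₖaₖ − mₖ, dₖ₊₁ = (n − mₖ₊₁²)/dₖ, aₖ₊₁ = ⌊(a₀+mₖ₊₁)/dₖ₊₁⌋:
  k=1: m=14, d=25, a=1
  k=2: m=11, d=4, a=6
  k=3: m=13, d=13, a=2
  k=4: m=13, d=4, a=6
  k=5: m=11, d=25, a=1
  k=6: m=14, d=1, a=28
d=1 and a=2a₀=28 at k=6, so the next step gives (m, d) = (14, 25) again — its k=1 value — and the period has length 6.

[14; 1, 6, 2, 6, 1, 28]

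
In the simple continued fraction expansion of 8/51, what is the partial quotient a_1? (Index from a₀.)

6

8 = 0·51 + 8   →  a_0 = 0
51 = 6·8 + 3   →  a_1 = 6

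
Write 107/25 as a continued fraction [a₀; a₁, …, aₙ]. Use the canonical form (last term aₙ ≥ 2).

107 = 4*25 + 7
25 = 3*7 + 4
7 = 1*4 + 3
4 = 1*3 + 1
3 = 3*1 + 0  (stop)
So 107/25 = [4; 3, 1, 1, 3].

[4; 3, 1, 1, 3]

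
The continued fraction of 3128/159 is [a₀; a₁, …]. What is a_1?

3128 = 19·159 + 107   →  a_0 = 19
159 = 1·107 + 52   →  a_1 = 1

1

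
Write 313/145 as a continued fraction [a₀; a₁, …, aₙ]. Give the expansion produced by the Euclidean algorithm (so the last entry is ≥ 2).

[2; 6, 3, 3, 2]

313 = 2×145 + 23
145 = 6×23 + 7
23 = 3×7 + 2
7 = 3×2 + 1
2 = 2×1 + 0  (stop)
So 313/145 = [2; 6, 3, 3, 2].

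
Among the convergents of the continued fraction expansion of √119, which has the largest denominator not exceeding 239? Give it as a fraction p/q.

√119 = [10; 1, 9, 1, 20, …] (period length 4).
Convergents:
  p_0/q_0 = 10/1
  p_1/q_1 = 11/1
  p_2/q_2 = 109/10
  p_3/q_3 = 120/11
  p_4/q_4 = 2509/230
  p_5/q_5 = 2629/241
q_4 = 230 ≤ 239 < 241 = q_5, so the answer is 2509/230.

2509/230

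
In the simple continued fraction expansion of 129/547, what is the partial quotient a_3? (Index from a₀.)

6

129 = 0·547 + 129   →  a_0 = 0
547 = 4·129 + 31   →  a_1 = 4
129 = 4·31 + 5   →  a_2 = 4
31 = 6·5 + 1   →  a_3 = 6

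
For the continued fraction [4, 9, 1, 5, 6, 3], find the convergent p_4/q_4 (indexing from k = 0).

1493/364

Using pₖ = aₖpₖ₋₁ + pₖ₋₂, qₖ = aₖqₖ₋₁ + qₖ₋₂ (with p₋₁=1, p₋₂=0, q₋₁=0, q₋₂=1):
  k=0: a=4, p=4, q=1
  k=1: a=9, p=37, q=9
  k=2: a=1, p=41, q=10
  k=3: a=5, p=242, q=59
  k=4: a=6, p=1493, q=364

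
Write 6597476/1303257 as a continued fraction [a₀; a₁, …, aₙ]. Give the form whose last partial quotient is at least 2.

[5; 16, 19, 3, 16, 7, 12]

6597476 = 5×1303257 + 81191
1303257 = 16×81191 + 4201
81191 = 19×4201 + 1372
4201 = 3×1372 + 85
1372 = 16×85 + 12
85 = 7×12 + 1
12 = 12×1 + 0  (stop)
So 6597476/1303257 = [5; 16, 19, 3, 16, 7, 12].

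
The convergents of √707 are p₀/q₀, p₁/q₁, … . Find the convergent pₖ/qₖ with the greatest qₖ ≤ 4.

√707 = [26; 1, 1, 2, 3, 2, 1, 1, 52, …] (period length 8).
Convergents:
  p_0/q_0 = 26/1
  p_1/q_1 = 27/1
  p_2/q_2 = 53/2
  p_3/q_3 = 133/5
q_2 = 2 ≤ 4 < 5 = q_3, so the answer is 53/2.

53/2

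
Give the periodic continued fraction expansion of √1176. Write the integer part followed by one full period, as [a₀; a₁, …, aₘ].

[34; 3, 2, 2, 2, 3, 68]

a₀ = ⌊√1176⌋ = 34.
With m₀=0, d₀=1 and mₖ₊₁ = dₖaₖ − mₖ, dₖ₊₁ = (n − mₖ₊₁²)/dₖ, aₖ₊₁ = ⌊(a₀+mₖ₊₁)/dₖ₊₁⌋:
  k=1: m=34, d=20, a=3
  k=2: m=26, d=25, a=2
  k=3: m=24, d=24, a=2
  k=4: m=24, d=25, a=2
  k=5: m=26, d=20, a=3
  k=6: m=34, d=1, a=68
d=1 and a=2a₀=68 at k=6, so the next step gives (m, d) = (34, 20) again — its k=1 value — and the period has length 6.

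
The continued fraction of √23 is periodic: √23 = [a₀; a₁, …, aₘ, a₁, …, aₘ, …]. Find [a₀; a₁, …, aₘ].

[4; 1, 3, 1, 8]

a₀ = ⌊√23⌋ = 4.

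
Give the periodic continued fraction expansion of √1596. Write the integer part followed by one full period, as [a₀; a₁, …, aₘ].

a₀ = ⌊√1596⌋ = 39.
With m₀=0, d₀=1 and mₖ₊₁ = dₖaₖ − mₖ, dₖ₊₁ = (n − mₖ₊₁²)/dₖ, aₖ₊₁ = ⌊(a₀+mₖ₊₁)/dₖ₊₁⌋:
  k=1: m=39, d=75, a=1
  k=2: m=36, d=4, a=18
  k=3: m=36, d=75, a=1
  k=4: m=39, d=1, a=78
d=1 and a=2a₀=78 at k=4, so the next step gives (m, d) = (39, 75) again — its k=1 value — and the period has length 4.

[39; 1, 18, 1, 78]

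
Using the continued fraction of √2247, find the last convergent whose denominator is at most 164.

√2247 = [47; 2, 2, 15, 2, 2, 94, …] (period length 6).
Convergents:
  p_0/q_0 = 47/1
  p_1/q_1 = 95/2
  p_2/q_2 = 237/5
  p_3/q_3 = 3650/77
  p_4/q_4 = 7537/159
  p_5/q_5 = 18724/395
q_4 = 159 ≤ 164 < 395 = q_5, so the answer is 7537/159.

7537/159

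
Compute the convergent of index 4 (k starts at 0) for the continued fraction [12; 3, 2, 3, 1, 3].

Using pₖ = aₖpₖ₋₁ + pₖ₋₂, qₖ = aₖqₖ₋₁ + qₖ₋₂ (with p₋₁=1, p₋₂=0, q₋₁=0, q₋₂=1):
  k=0: a=12, p=12, q=1
  k=1: a=3, p=37, q=3
  k=2: a=2, p=86, q=7
  k=3: a=3, p=295, q=24
  k=4: a=1, p=381, q=31

381/31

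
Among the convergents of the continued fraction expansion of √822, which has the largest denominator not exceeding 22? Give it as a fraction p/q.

86/3

√822 = [28; 1, 2, 28, 2, 1, 56, …] (period length 6).
Convergents:
  p_0/q_0 = 28/1
  p_1/q_1 = 29/1
  p_2/q_2 = 86/3
  p_3/q_3 = 2437/85
q_2 = 3 ≤ 22 < 85 = q_3, so the answer is 86/3.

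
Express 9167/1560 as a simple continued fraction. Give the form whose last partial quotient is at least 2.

9167 = 5×1560 + 1367
1560 = 1×1367 + 193
1367 = 7×193 + 16
193 = 12×16 + 1
16 = 16×1 + 0  (stop)
So 9167/1560 = [5; 1, 7, 12, 16].

[5; 1, 7, 12, 16]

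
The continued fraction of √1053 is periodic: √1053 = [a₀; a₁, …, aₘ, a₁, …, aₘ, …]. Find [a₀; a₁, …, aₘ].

[32; 2, 4, 2, 64]

a₀ = ⌊√1053⌋ = 32.
With m₀=0, d₀=1 and mₖ₊₁ = dₖaₖ − mₖ, dₖ₊₁ = (n − mₖ₊₁²)/dₖ, aₖ₊₁ = ⌊(a₀+mₖ₊₁)/dₖ₊₁⌋:
  k=1: m=32, d=29, a=2
  k=2: m=26, d=13, a=4
  k=3: m=26, d=29, a=2
  k=4: m=32, d=1, a=64
d=1 and a=2a₀=64 at k=4, so the next step gives (m, d) = (32, 29) again — its k=1 value — and the period has length 4.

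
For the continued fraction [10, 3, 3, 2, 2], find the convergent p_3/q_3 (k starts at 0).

237/23

Using pₖ = aₖpₖ₋₁ + pₖ₋₂, qₖ = aₖqₖ₋₁ + qₖ₋₂ (with p₋₁=1, p₋₂=0, q₋₁=0, q₋₂=1):
  k=0: a=10, p=10, q=1
  k=1: a=3, p=31, q=3
  k=2: a=3, p=103, q=10
  k=3: a=2, p=237, q=23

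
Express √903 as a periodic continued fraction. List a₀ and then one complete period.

a₀ = ⌊√903⌋ = 30.
With m₀=0, d₀=1 and mₖ₊₁ = dₖaₖ − mₖ, dₖ₊₁ = (n − mₖ₊₁²)/dₖ, aₖ₊₁ = ⌊(a₀+mₖ₊₁)/dₖ₊₁⌋:
  k=1: m=30, d=3, a=20
  k=2: m=30, d=1, a=60
d=1 and a=2a₀=60 at k=2, so the next step gives (m, d) = (30, 3) again — its k=1 value — and the period has length 2.

[30; 20, 60]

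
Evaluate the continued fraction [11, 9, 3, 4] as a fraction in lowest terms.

Fold from the inside: start with 4/1.
  3 + 1/4 = 13/4
  9 + 4/13 = 121/13
  11 + 13/121 = 1344/121

1344/121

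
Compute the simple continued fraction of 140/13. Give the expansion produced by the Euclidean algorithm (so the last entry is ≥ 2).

[10; 1, 3, 3]

140 = 10*13 + 10
13 = 1*10 + 3
10 = 3*3 + 1
3 = 3*1 + 0  (stop)
So 140/13 = [10; 1, 3, 3].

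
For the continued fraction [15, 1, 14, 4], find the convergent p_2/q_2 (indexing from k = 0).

Using pₖ = aₖpₖ₋₁ + pₖ₋₂, qₖ = aₖqₖ₋₁ + qₖ₋₂ (with p₋₁=1, p₋₂=0, q₋₁=0, q₋₂=1):
  k=0: a=15, p=15, q=1
  k=1: a=1, p=16, q=1
  k=2: a=14, p=239, q=15

239/15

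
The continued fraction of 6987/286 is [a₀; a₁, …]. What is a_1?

2

6987 = 24·286 + 123   →  a_0 = 24
286 = 2·123 + 40   →  a_1 = 2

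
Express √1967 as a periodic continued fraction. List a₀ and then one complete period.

a₀ = ⌊√1967⌋ = 44.
With m₀=0, d₀=1 and mₖ₊₁ = dₖaₖ − mₖ, dₖ₊₁ = (n − mₖ₊₁²)/dₖ, aₖ₊₁ = ⌊(a₀+mₖ₊₁)/dₖ₊₁⌋:
  k=1: m=44, d=31, a=2
  k=2: m=18, d=53, a=1
  k=3: m=35, d=14, a=5
  k=4: m=35, d=53, a=1
  k=5: m=18, d=31, a=2
  k=6: m=44, d=1, a=88
d=1 and a=2a₀=88 at k=6, so the next step gives (m, d) = (44, 31) again — its k=1 value — and the period has length 6.

[44; 2, 1, 5, 1, 2, 88]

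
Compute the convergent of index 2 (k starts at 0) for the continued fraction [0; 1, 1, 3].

1/2

Using pₖ = aₖpₖ₋₁ + pₖ₋₂, qₖ = aₖqₖ₋₁ + qₖ₋₂ (with p₋₁=1, p₋₂=0, q₋₁=0, q₋₂=1):
  k=0: a=0, p=0, q=1
  k=1: a=1, p=1, q=1
  k=2: a=1, p=1, q=2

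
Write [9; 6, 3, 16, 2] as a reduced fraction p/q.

5852/639

Using pₖ = aₖpₖ₋₁ + pₖ₋₂ and qₖ = aₖqₖ₋₁ + qₖ₋₂:
  k=0: a=9, p=9, q=1
  k=1: a=6, p=55, q=6
  k=2: a=3, p=174, q=19
  k=3: a=16, p=2839, q=310
  k=4: a=2, p=5852, q=639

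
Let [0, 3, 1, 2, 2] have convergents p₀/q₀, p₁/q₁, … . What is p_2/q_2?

Using pₖ = aₖpₖ₋₁ + pₖ₋₂, qₖ = aₖqₖ₋₁ + qₖ₋₂ (with p₋₁=1, p₋₂=0, q₋₁=0, q₋₂=1):
  k=0: a=0, p=0, q=1
  k=1: a=3, p=1, q=3
  k=2: a=1, p=1, q=4

1/4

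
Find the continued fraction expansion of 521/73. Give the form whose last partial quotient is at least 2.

521 = 7×73 + 10
73 = 7×10 + 3
10 = 3×3 + 1
3 = 3×1 + 0  (stop)
So 521/73 = [7; 7, 3, 3].

[7; 7, 3, 3]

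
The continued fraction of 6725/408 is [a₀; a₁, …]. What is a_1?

2

6725 = 16·408 + 197   →  a_0 = 16
408 = 2·197 + 14   →  a_1 = 2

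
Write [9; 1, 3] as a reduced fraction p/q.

39/4

Fold from the inside: start with 3/1.
  1 + 1/3 = 4/3
  9 + 3/4 = 39/4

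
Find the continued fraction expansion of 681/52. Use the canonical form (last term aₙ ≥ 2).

[13; 10, 2, 2]

681 = 13·52 + 5
52 = 10·5 + 2
5 = 2·2 + 1
2 = 2·1 + 0  (stop)
So 681/52 = [13; 10, 2, 2].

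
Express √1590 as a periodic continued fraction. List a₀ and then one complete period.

a₀ = ⌊√1590⌋ = 39.

[39; 1, 6, 1, 78]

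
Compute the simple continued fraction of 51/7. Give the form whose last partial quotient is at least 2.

51 = 7×7 + 2
7 = 3×2 + 1
2 = 2×1 + 0  (stop)
So 51/7 = [7; 3, 2].

[7; 3, 2]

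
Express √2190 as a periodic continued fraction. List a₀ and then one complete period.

[46; 1, 3, 1, 14, 1, 3, 1, 92]

a₀ = ⌊√2190⌋ = 46.
With m₀=0, d₀=1 and mₖ₊₁ = dₖaₖ − mₖ, dₖ₊₁ = (n − mₖ₊₁²)/dₖ, aₖ₊₁ = ⌊(a₀+mₖ₊₁)/dₖ₊₁⌋:
  k=1: m=46, d=74, a=1
  k=2: m=28, d=19, a=3
  k=3: m=29, d=71, a=1
  k=4: m=42, d=6, a=14
  k=5: m=42, d=71, a=1
  k=6: m=29, d=19, a=3
  k=7: m=28, d=74, a=1
  k=8: m=46, d=1, a=92
d=1 and a=2a₀=92 at k=8, so the next step gives (m, d) = (46, 74) again — its k=1 value — and the period has length 8.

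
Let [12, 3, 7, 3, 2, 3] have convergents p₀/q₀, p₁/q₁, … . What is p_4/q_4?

1971/160

Using pₖ = aₖpₖ₋₁ + pₖ₋₂, qₖ = aₖqₖ₋₁ + qₖ₋₂ (with p₋₁=1, p₋₂=0, q₋₁=0, q₋₂=1):
  k=0: a=12, p=12, q=1
  k=1: a=3, p=37, q=3
  k=2: a=7, p=271, q=22
  k=3: a=3, p=850, q=69
  k=4: a=2, p=1971, q=160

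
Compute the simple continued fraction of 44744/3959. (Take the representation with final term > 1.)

44744 = 11*3959 + 1195
3959 = 3*1195 + 374
1195 = 3*374 + 73
374 = 5*73 + 9
73 = 8*9 + 1
9 = 9*1 + 0  (stop)
So 44744/3959 = [11; 3, 3, 5, 8, 9].

[11; 3, 3, 5, 8, 9]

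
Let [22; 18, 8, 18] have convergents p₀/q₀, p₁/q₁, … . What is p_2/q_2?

Using pₖ = aₖpₖ₋₁ + pₖ₋₂, qₖ = aₖqₖ₋₁ + qₖ₋₂ (with p₋₁=1, p₋₂=0, q₋₁=0, q₋₂=1):
  k=0: a=22, p=22, q=1
  k=1: a=18, p=397, q=18
  k=2: a=8, p=3198, q=145

3198/145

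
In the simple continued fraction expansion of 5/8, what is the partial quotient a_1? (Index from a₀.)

1

5 = 0·8 + 5   →  a_0 = 0
8 = 1·5 + 3   →  a_1 = 1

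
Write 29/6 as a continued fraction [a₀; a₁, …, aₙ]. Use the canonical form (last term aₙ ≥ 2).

[4; 1, 5]

29 = 4·6 + 5
6 = 1·5 + 1
5 = 5·1 + 0  (stop)
So 29/6 = [4; 1, 5].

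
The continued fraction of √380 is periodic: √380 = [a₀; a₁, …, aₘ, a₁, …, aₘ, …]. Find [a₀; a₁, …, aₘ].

[19; 2, 38]

a₀ = ⌊√380⌋ = 19.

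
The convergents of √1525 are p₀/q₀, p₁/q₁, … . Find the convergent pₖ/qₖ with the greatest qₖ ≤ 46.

√1525 = [39; 19, 1, 1, 19, 78, …] (period length 5).
Convergents:
  p_0/q_0 = 39/1
  p_1/q_1 = 742/19
  p_2/q_2 = 781/20
  p_3/q_3 = 1523/39
  p_4/q_4 = 29718/761
q_3 = 39 ≤ 46 < 761 = q_4, so the answer is 1523/39.

1523/39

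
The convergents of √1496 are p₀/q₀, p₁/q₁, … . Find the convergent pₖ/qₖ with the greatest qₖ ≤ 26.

116/3

√1496 = [38; 1, 2, 9, 2, 1, 76, …] (period length 6).
Convergents:
  p_0/q_0 = 38/1
  p_1/q_1 = 39/1
  p_2/q_2 = 116/3
  p_3/q_3 = 1083/28
q_2 = 3 ≤ 26 < 28 = q_3, so the answer is 116/3.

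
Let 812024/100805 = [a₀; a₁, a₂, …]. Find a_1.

18

812024 = 8·100805 + 5584   →  a_0 = 8
100805 = 18·5584 + 293   →  a_1 = 18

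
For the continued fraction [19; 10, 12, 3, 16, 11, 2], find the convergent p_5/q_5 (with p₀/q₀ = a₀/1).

Using pₖ = aₖpₖ₋₁ + pₖ₋₂, qₖ = aₖqₖ₋₁ + qₖ₋₂ (with p₋₁=1, p₋₂=0, q₋₁=0, q₋₂=1):
  k=0: a=19, p=19, q=1
  k=1: a=10, p=191, q=10
  k=2: a=12, p=2311, q=121
  k=3: a=3, p=7124, q=373
  k=4: a=16, p=116295, q=6089
  k=5: a=11, p=1286369, q=67352

1286369/67352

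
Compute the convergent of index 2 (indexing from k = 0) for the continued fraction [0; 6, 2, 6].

Using pₖ = aₖpₖ₋₁ + pₖ₋₂, qₖ = aₖqₖ₋₁ + qₖ₋₂ (with p₋₁=1, p₋₂=0, q₋₁=0, q₋₂=1):
  k=0: a=0, p=0, q=1
  k=1: a=6, p=1, q=6
  k=2: a=2, p=2, q=13

2/13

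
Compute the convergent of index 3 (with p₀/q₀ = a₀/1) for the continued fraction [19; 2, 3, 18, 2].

Using pₖ = aₖpₖ₋₁ + pₖ₋₂, qₖ = aₖqₖ₋₁ + qₖ₋₂ (with p₋₁=1, p₋₂=0, q₋₁=0, q₋₂=1):
  k=0: a=19, p=19, q=1
  k=1: a=2, p=39, q=2
  k=2: a=3, p=136, q=7
  k=3: a=18, p=2487, q=128

2487/128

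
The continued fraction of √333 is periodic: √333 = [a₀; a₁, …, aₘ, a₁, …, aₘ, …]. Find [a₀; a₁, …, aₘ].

a₀ = ⌊√333⌋ = 18.
With m₀=0, d₀=1 and mₖ₊₁ = dₖaₖ − mₖ, dₖ₊₁ = (n − mₖ₊₁²)/dₖ, aₖ₊₁ = ⌊(a₀+mₖ₊₁)/dₖ₊₁⌋:
  k=1: m=18, d=9, a=4
  k=2: m=18, d=1, a=36
d=1 and a=2a₀=36 at k=2, so the next step gives (m, d) = (18, 9) again — its k=1 value — and the period has length 2.

[18; 4, 36]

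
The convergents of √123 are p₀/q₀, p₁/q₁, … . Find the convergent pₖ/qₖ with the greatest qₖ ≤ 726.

√123 = [11; 11, 22, …] (period length 2).
Convergents:
  p_0/q_0 = 11/1
  p_1/q_1 = 122/11
  p_2/q_2 = 2695/243
  p_3/q_3 = 29767/2684
q_2 = 243 ≤ 726 < 2684 = q_3, so the answer is 2695/243.

2695/243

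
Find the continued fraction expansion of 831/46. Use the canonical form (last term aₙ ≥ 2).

831 = 18×46 + 3
46 = 15×3 + 1
3 = 3×1 + 0  (stop)
So 831/46 = [18; 15, 3].

[18; 15, 3]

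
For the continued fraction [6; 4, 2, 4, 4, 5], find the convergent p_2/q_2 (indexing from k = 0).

Using pₖ = aₖpₖ₋₁ + pₖ₋₂, qₖ = aₖqₖ₋₁ + qₖ₋₂ (with p₋₁=1, p₋₂=0, q₋₁=0, q₋₂=1):
  k=0: a=6, p=6, q=1
  k=1: a=4, p=25, q=4
  k=2: a=2, p=56, q=9

56/9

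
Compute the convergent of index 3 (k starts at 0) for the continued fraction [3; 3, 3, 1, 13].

Using pₖ = aₖpₖ₋₁ + pₖ₋₂, qₖ = aₖqₖ₋₁ + qₖ₋₂ (with p₋₁=1, p₋₂=0, q₋₁=0, q₋₂=1):
  k=0: a=3, p=3, q=1
  k=1: a=3, p=10, q=3
  k=2: a=3, p=33, q=10
  k=3: a=1, p=43, q=13

43/13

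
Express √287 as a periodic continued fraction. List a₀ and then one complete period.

a₀ = ⌊√287⌋ = 16.
With m₀=0, d₀=1 and mₖ₊₁ = dₖaₖ − mₖ, dₖ₊₁ = (n − mₖ₊₁²)/dₖ, aₖ₊₁ = ⌊(a₀+mₖ₊₁)/dₖ₊₁⌋:
  k=1: m=16, d=31, a=1
  k=2: m=15, d=2, a=15
  k=3: m=15, d=31, a=1
  k=4: m=16, d=1, a=32
d=1 and a=2a₀=32 at k=4, so the next step gives (m, d) = (16, 31) again — its k=1 value — and the period has length 4.

[16; 1, 15, 1, 32]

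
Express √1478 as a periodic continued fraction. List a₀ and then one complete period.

a₀ = ⌊√1478⌋ = 38.
With m₀=0, d₀=1 and mₖ₊₁ = dₖaₖ − mₖ, dₖ₊₁ = (n − mₖ₊₁²)/dₖ, aₖ₊₁ = ⌊(a₀+mₖ₊₁)/dₖ₊₁⌋:
  k=1: m=38, d=34, a=2
  k=2: m=30, d=17, a=4
  k=3: m=38, d=2, a=38
  k=4: m=38, d=17, a=4
  k=5: m=30, d=34, a=2
  k=6: m=38, d=1, a=76
d=1 and a=2a₀=76 at k=6, so the next step gives (m, d) = (38, 34) again — its k=1 value — and the period has length 6.

[38; 2, 4, 38, 4, 2, 76]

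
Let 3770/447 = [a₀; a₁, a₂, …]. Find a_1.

3770 = 8·447 + 194   →  a_0 = 8
447 = 2·194 + 59   →  a_1 = 2

2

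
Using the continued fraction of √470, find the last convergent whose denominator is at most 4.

65/3

√470 = [21; 1, 2, 8, 2, 1, 42, …] (period length 6).
Convergents:
  p_0/q_0 = 21/1
  p_1/q_1 = 22/1
  p_2/q_2 = 65/3
  p_3/q_3 = 542/25
q_2 = 3 ≤ 4 < 25 = q_3, so the answer is 65/3.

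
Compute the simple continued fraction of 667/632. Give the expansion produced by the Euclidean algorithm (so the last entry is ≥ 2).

[1; 18, 17, 2]

667 = 1*632 + 35
632 = 18*35 + 2
35 = 17*2 + 1
2 = 2*1 + 0  (stop)
So 667/632 = [1; 18, 17, 2].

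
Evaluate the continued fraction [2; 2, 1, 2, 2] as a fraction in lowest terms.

45/19

Using pₖ = aₖpₖ₋₁ + pₖ₋₂ and qₖ = aₖqₖ₋₁ + qₖ₋₂:
  k=0: a=2, p=2, q=1
  k=1: a=2, p=5, q=2
  k=2: a=1, p=7, q=3
  k=3: a=2, p=19, q=8
  k=4: a=2, p=45, q=19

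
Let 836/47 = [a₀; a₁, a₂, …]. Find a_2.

3

836 = 17·47 + 37   →  a_0 = 17
47 = 1·37 + 10   →  a_1 = 1
37 = 3·10 + 7   →  a_2 = 3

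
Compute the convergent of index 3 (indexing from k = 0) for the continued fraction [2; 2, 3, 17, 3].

Using pₖ = aₖpₖ₋₁ + pₖ₋₂, qₖ = aₖqₖ₋₁ + qₖ₋₂ (with p₋₁=1, p₋₂=0, q₋₁=0, q₋₂=1):
  k=0: a=2, p=2, q=1
  k=1: a=2, p=5, q=2
  k=2: a=3, p=17, q=7
  k=3: a=17, p=294, q=121

294/121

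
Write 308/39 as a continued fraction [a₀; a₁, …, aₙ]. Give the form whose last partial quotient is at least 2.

[7; 1, 8, 1, 3]

308 = 7*39 + 35
39 = 1*35 + 4
35 = 8*4 + 3
4 = 1*3 + 1
3 = 3*1 + 0  (stop)
So 308/39 = [7; 1, 8, 1, 3].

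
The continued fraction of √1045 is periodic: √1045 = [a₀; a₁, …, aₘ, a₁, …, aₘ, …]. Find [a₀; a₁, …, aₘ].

a₀ = ⌊√1045⌋ = 32.
With m₀=0, d₀=1 and mₖ₊₁ = dₖaₖ − mₖ, dₖ₊₁ = (n − mₖ₊₁²)/dₖ, aₖ₊₁ = ⌊(a₀+mₖ₊₁)/dₖ₊₁⌋:
  k=1: m=32, d=21, a=3
  k=2: m=31, d=4, a=15
  k=3: m=29, d=51, a=1
  k=4: m=22, d=11, a=4
  k=5: m=22, d=51, a=1
  k=6: m=29, d=4, a=15
  k=7: m=31, d=21, a=3
  k=8: m=32, d=1, a=64
d=1 and a=2a₀=64 at k=8, so the next step gives (m, d) = (32, 21) again — its k=1 value — and the period has length 8.

[32; 3, 15, 1, 4, 1, 15, 3, 64]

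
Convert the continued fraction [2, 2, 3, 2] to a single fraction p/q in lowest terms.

Fold from the inside: start with 2/1.
  3 + 1/2 = 7/2
  2 + 2/7 = 16/7
  2 + 7/16 = 39/16

39/16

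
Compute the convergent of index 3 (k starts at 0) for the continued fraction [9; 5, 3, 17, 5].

Using pₖ = aₖpₖ₋₁ + pₖ₋₂, qₖ = aₖqₖ₋₁ + qₖ₋₂ (with p₋₁=1, p₋₂=0, q₋₁=0, q₋₂=1):
  k=0: a=9, p=9, q=1
  k=1: a=5, p=46, q=5
  k=2: a=3, p=147, q=16
  k=3: a=17, p=2545, q=277

2545/277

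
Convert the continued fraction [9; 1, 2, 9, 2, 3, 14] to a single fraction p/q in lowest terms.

28347/2929

Using pₖ = aₖpₖ₋₁ + pₖ₋₂ and qₖ = aₖqₖ₋₁ + qₖ₋₂:
  k=0: a=9, p=9, q=1
  k=1: a=1, p=10, q=1
  k=2: a=2, p=29, q=3
  k=3: a=9, p=271, q=28
  k=4: a=2, p=571, q=59
  k=5: a=3, p=1984, q=205
  k=6: a=14, p=28347, q=2929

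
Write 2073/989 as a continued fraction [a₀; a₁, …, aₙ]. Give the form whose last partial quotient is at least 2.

[2; 10, 2, 2, 3, 2, 2]

2073 = 2·989 + 95
989 = 10·95 + 39
95 = 2·39 + 17
39 = 2·17 + 5
17 = 3·5 + 2
5 = 2·2 + 1
2 = 2·1 + 0  (stop)
So 2073/989 = [2; 10, 2, 2, 3, 2, 2].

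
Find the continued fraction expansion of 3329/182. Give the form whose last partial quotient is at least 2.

[18; 3, 2, 3, 3, 2]

3329 = 18·182 + 53
182 = 3·53 + 23
53 = 2·23 + 7
23 = 3·7 + 2
7 = 3·2 + 1
2 = 2·1 + 0  (stop)
So 3329/182 = [18; 3, 2, 3, 3, 2].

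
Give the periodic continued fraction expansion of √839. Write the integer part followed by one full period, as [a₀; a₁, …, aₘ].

a₀ = ⌊√839⌋ = 28.
With m₀=0, d₀=1 and mₖ₊₁ = dₖaₖ − mₖ, dₖ₊₁ = (n − mₖ₊₁²)/dₖ, aₖ₊₁ = ⌊(a₀+mₖ₊₁)/dₖ₊₁⌋:
  k=1: m=28, d=55, a=1
  k=2: m=27, d=2, a=27
  k=3: m=27, d=55, a=1
  k=4: m=28, d=1, a=56
d=1 and a=2a₀=56 at k=4, so the next step gives (m, d) = (28, 55) again — its k=1 value — and the period has length 4.

[28; 1, 27, 1, 56]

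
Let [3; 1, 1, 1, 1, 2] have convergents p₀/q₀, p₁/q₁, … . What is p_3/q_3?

Using pₖ = aₖpₖ₋₁ + pₖ₋₂, qₖ = aₖqₖ₋₁ + qₖ₋₂ (with p₋₁=1, p₋₂=0, q₋₁=0, q₋₂=1):
  k=0: a=3, p=3, q=1
  k=1: a=1, p=4, q=1
  k=2: a=1, p=7, q=2
  k=3: a=1, p=11, q=3

11/3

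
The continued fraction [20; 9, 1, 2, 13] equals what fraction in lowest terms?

7780/387

Using pₖ = aₖpₖ₋₁ + pₖ₋₂ and qₖ = aₖqₖ₋₁ + qₖ₋₂:
  k=0: a=20, p=20, q=1
  k=1: a=9, p=181, q=9
  k=2: a=1, p=201, q=10
  k=3: a=2, p=583, q=29
  k=4: a=13, p=7780, q=387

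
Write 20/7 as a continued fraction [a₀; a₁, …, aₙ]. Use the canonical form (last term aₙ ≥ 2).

[2; 1, 6]

20 = 2·7 + 6
7 = 1·6 + 1
6 = 6·1 + 0  (stop)
So 20/7 = [2; 1, 6].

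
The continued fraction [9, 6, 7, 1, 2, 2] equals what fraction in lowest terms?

Fold from the inside: start with 2/1.
  2 + 1/2 = 5/2
  1 + 2/5 = 7/5
  7 + 5/7 = 54/7
  6 + 7/54 = 331/54
  9 + 54/331 = 3033/331

3033/331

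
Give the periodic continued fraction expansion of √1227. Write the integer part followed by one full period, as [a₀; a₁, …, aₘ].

a₀ = ⌊√1227⌋ = 35.
With m₀=0, d₀=1 and mₖ₊₁ = dₖaₖ − mₖ, dₖ₊₁ = (n − mₖ₊₁²)/dₖ, aₖ₊₁ = ⌊(a₀+mₖ₊₁)/dₖ₊₁⌋:
  k=1: m=35, d=2, a=35
  k=2: m=35, d=1, a=70
d=1 and a=2a₀=70 at k=2, so the next step gives (m, d) = (35, 2) again — its k=1 value — and the period has length 2.

[35; 35, 70]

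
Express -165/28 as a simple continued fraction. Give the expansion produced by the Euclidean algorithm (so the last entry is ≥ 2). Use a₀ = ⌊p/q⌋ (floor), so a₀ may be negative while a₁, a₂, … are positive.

-165 = -6*28 + 3
28 = 9*3 + 1
3 = 3*1 + 0  (stop)
So -165/28 = [-6; 9, 3].

[-6; 9, 3]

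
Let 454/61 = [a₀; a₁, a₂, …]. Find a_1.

2

454 = 7·61 + 27   →  a_0 = 7
61 = 2·27 + 7   →  a_1 = 2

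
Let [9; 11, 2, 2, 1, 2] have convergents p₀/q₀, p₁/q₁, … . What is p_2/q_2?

209/23

Using pₖ = aₖpₖ₋₁ + pₖ₋₂, qₖ = aₖqₖ₋₁ + qₖ₋₂ (with p₋₁=1, p₋₂=0, q₋₁=0, q₋₂=1):
  k=0: a=9, p=9, q=1
  k=1: a=11, p=100, q=11
  k=2: a=2, p=209, q=23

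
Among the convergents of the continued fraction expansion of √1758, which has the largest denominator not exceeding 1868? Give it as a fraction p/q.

49266/1175

√1758 = [41; 1, 12, 1, 82, …] (period length 4).
Convergents:
  p_0/q_0 = 41/1
  p_1/q_1 = 42/1
  p_2/q_2 = 545/13
  p_3/q_3 = 587/14
  p_4/q_4 = 48679/1161
  p_5/q_5 = 49266/1175
  p_6/q_6 = 639871/15261
q_5 = 1175 ≤ 1868 < 15261 = q_6, so the answer is 49266/1175.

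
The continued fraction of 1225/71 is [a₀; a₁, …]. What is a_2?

1225 = 17·71 + 18   →  a_0 = 17
71 = 3·18 + 17   →  a_1 = 3
18 = 1·17 + 1   →  a_2 = 1

1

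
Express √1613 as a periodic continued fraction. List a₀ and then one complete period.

a₀ = ⌊√1613⌋ = 40.
With m₀=0, d₀=1 and mₖ₊₁ = dₖaₖ − mₖ, dₖ₊₁ = (n − mₖ₊₁²)/dₖ, aₖ₊₁ = ⌊(a₀+mₖ₊₁)/dₖ₊₁⌋:
  k=1: m=40, d=13, a=6
  k=2: m=38, d=13, a=6
  k=3: m=40, d=1, a=80
d=1 and a=2a₀=80 at k=3, so the next step gives (m, d) = (40, 13) again — its k=1 value — and the period has length 3.

[40; 6, 6, 80]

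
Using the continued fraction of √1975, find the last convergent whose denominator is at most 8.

√1975 = [44; 2, 3, 1, 2, 1, 3, 2, 88, …] (period length 8).
Convergents:
  p_0/q_0 = 44/1
  p_1/q_1 = 89/2
  p_2/q_2 = 311/7
  p_3/q_3 = 400/9
q_2 = 7 ≤ 8 < 9 = q_3, so the answer is 311/7.

311/7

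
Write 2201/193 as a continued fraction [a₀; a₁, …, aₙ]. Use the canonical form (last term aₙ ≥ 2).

2201 = 11*193 + 78
193 = 2*78 + 37
78 = 2*37 + 4
37 = 9*4 + 1
4 = 4*1 + 0  (stop)
So 2201/193 = [11; 2, 2, 9, 4].

[11; 2, 2, 9, 4]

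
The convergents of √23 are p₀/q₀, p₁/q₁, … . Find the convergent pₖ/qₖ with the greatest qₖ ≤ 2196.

10124/2111

√23 = [4; 1, 3, 1, 8, …] (period length 4).
Convergents:
  p_0/q_0 = 4/1
  p_1/q_1 = 5/1
  p_2/q_2 = 19/4
  p_3/q_3 = 24/5
  p_4/q_4 = 211/44
  p_5/q_5 = 235/49
  p_6/q_6 = 916/191
  p_7/q_7 = 1151/240
  p_8/q_8 = 10124/2111
  p_9/q_9 = 11275/2351
q_8 = 2111 ≤ 2196 < 2351 = q_9, so the answer is 10124/2111.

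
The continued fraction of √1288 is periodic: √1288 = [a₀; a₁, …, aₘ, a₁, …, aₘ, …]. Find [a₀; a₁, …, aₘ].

a₀ = ⌊√1288⌋ = 35.
With m₀=0, d₀=1 and mₖ₊₁ = dₖaₖ − mₖ, dₖ₊₁ = (n − mₖ₊₁²)/dₖ, aₖ₊₁ = ⌊(a₀+mₖ₊₁)/dₖ₊₁⌋:
  k=1: m=35, d=63, a=1
  k=2: m=28, d=8, a=7
  k=3: m=28, d=63, a=1
  k=4: m=35, d=1, a=70
d=1 and a=2a₀=70 at k=4, so the next step gives (m, d) = (35, 63) again — its k=1 value — and the period has length 4.

[35; 1, 7, 1, 70]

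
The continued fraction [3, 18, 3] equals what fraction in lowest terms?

168/55

Fold from the inside: start with 3/1.
  18 + 1/3 = 55/3
  3 + 3/55 = 168/55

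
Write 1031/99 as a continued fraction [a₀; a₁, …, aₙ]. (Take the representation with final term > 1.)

[10; 2, 2, 2, 2, 3]

1031 = 10*99 + 41
99 = 2*41 + 17
41 = 2*17 + 7
17 = 2*7 + 3
7 = 2*3 + 1
3 = 3*1 + 0  (stop)
So 1031/99 = [10; 2, 2, 2, 2, 3].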